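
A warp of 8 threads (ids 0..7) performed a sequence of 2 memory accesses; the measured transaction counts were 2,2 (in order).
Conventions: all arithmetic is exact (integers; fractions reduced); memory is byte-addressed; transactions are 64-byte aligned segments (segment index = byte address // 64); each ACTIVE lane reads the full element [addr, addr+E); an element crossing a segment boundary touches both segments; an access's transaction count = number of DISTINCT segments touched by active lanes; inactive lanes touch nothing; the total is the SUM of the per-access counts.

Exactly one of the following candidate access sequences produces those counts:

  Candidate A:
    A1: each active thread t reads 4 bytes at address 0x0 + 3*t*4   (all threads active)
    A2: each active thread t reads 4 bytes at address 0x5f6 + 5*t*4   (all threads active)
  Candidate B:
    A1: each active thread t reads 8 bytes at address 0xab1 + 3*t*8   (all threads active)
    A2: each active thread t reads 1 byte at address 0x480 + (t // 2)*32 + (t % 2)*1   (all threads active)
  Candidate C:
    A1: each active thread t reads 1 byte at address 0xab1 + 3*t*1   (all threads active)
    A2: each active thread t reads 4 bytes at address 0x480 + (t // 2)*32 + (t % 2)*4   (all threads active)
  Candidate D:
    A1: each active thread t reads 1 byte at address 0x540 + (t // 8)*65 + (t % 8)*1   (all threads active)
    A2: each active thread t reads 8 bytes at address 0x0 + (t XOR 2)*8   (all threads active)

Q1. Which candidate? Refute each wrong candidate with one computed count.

A: A2 gives 4 transactions, not 2
B: A1 gives 4 transactions, not 2
D: A1 gives 1 transaction, not 2
C: all counts match (2,2)

Answer: C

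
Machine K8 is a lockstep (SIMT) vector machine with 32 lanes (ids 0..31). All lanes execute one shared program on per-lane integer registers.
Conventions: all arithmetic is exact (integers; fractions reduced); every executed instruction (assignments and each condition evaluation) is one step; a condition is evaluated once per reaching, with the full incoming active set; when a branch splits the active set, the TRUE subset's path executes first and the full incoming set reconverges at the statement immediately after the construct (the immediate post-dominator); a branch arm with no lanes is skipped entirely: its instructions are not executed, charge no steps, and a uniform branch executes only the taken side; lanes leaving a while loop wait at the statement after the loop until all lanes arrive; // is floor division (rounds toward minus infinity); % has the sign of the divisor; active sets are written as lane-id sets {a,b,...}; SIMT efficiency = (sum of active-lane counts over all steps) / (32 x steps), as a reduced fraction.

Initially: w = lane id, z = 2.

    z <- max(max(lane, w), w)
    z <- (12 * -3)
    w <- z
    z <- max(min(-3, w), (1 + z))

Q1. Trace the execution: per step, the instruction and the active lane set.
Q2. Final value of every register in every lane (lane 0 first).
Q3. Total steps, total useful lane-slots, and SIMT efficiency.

step 0: z <- max(max(lane, w), w)    {0,1,2,3,4,5,6,7,8,9,10,11,12,13,14,15,16,17,18,19,20,21,22,23,24,25,26,27,28,29,30,31}
step 1: z <- (12 * -3)               {0,1,2,3,4,5,6,7,8,9,10,11,12,13,14,15,16,17,18,19,20,21,22,23,24,25,26,27,28,29,30,31}
step 2: w <- z                       {0,1,2,3,4,5,6,7,8,9,10,11,12,13,14,15,16,17,18,19,20,21,22,23,24,25,26,27,28,29,30,31}
step 3: z <- max(min(-3, w), (1 + z)) {0,1,2,3,4,5,6,7,8,9,10,11,12,13,14,15,16,17,18,19,20,21,22,23,24,25,26,27,28,29,30,31}

Answer: 4 steps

w: -36,-36,-36,-36,-36,-36,-36,-36,-36,-36,-36,-36,-36,-36,-36,-36,-36,-36,-36,-36,-36,-36,-36,-36,-36,-36,-36,-36,-36,-36,-36,-36
z: -35,-35,-35,-35,-35,-35,-35,-35,-35,-35,-35,-35,-35,-35,-35,-35,-35,-35,-35,-35,-35,-35,-35,-35,-35,-35,-35,-35,-35,-35,-35,-35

steps = 4; useful = 128; efficiency = 128/128 = 1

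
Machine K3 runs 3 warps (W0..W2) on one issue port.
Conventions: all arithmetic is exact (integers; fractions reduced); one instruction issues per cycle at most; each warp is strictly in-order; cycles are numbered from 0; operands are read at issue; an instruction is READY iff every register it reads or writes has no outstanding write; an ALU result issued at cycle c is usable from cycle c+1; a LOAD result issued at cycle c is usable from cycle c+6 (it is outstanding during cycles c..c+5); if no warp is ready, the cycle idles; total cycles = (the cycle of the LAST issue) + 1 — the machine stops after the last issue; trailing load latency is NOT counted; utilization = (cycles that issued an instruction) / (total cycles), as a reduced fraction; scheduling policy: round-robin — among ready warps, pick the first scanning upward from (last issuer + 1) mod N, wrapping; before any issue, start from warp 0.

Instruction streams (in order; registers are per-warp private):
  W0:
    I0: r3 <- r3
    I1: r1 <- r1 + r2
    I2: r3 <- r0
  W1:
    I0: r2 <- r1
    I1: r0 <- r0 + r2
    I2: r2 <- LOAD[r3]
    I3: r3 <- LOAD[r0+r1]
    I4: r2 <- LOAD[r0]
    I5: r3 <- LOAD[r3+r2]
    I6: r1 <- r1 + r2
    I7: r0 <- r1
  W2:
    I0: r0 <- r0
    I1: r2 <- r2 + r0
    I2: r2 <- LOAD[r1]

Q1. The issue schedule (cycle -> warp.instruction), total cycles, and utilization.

cycle 0: W0.I0
cycle 1: W1.I0
cycle 2: W2.I0
cycle 3: W0.I1
cycle 4: W1.I1
cycle 5: W2.I1
cycle 6: W0.I2
cycle 7: W1.I2
cycle 8: W2.I2
cycle 9: W1.I3
cycle 10: idle
cycle 11: idle
cycle 12: idle
cycle 13: W1.I4
cycle 14: idle
cycle 15: idle
cycle 16: idle
cycle 17: idle
cycle 18: idle
cycle 19: W1.I5
cycle 20: W1.I6
cycle 21: W1.I7

Answer: 22 cycles, utilization 7/11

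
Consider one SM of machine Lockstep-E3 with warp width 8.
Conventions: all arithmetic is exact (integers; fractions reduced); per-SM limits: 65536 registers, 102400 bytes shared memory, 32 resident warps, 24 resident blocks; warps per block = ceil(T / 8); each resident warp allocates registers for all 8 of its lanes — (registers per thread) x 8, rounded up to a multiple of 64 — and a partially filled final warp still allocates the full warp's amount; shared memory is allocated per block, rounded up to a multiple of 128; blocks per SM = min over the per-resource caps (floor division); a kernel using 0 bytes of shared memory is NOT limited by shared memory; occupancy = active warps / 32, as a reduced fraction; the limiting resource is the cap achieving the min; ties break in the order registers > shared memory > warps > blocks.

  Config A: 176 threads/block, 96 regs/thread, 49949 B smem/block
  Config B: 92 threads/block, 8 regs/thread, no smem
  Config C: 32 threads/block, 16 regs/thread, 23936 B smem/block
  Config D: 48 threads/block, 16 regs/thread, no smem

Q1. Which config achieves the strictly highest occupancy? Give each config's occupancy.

occupancies: A 11/16, B 3/4, C 1/2, D 15/16

Answer: D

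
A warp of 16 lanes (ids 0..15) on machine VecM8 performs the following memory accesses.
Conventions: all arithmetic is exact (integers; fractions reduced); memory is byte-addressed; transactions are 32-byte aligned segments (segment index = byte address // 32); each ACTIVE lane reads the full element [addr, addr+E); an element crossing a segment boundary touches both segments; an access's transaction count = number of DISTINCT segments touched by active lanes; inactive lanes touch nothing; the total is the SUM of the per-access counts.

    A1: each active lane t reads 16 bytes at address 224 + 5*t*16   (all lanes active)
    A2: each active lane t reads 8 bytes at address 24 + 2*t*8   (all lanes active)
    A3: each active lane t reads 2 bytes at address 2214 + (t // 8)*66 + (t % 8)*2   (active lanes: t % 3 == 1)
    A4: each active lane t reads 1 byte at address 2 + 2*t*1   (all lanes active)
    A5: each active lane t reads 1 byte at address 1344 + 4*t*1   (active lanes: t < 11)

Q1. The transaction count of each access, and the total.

A1: 16 transactions
A2: 9 transactions
A3: 2 transactions
A4: 2 transactions
A5: 2 transactions

Answer: 16,9,2,2,2; total 31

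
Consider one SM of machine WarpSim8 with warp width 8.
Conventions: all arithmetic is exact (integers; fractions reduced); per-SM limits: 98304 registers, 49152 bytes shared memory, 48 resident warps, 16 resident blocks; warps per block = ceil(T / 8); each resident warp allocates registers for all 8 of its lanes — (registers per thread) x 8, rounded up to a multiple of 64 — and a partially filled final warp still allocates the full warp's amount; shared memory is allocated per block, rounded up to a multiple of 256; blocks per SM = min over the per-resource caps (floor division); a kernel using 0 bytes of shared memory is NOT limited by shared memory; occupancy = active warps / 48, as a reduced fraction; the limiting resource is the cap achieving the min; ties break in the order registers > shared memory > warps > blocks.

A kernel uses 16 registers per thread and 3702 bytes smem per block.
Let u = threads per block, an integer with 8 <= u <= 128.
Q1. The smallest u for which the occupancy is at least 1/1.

Answer: u = 25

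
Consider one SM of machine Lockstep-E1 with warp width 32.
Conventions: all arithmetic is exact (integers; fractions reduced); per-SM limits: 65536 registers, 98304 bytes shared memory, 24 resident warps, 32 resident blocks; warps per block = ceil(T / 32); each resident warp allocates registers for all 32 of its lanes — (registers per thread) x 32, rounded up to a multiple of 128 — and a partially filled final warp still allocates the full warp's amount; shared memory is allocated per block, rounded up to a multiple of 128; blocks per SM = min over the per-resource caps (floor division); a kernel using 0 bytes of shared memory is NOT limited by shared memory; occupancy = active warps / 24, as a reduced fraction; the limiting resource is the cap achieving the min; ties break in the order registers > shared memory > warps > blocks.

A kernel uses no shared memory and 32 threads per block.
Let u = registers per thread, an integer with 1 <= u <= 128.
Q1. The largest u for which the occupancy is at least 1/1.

Answer: u = 84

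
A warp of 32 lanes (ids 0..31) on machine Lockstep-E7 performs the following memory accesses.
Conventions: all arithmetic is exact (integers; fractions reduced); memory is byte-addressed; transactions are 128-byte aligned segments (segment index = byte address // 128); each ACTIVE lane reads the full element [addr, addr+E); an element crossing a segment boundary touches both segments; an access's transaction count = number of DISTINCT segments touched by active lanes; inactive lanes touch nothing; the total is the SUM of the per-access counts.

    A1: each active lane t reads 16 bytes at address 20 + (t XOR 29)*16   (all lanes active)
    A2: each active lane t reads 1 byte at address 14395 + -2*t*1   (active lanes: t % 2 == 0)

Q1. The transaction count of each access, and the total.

A1: 5 transactions
A2: 2 transactions

Answer: 5,2; total 7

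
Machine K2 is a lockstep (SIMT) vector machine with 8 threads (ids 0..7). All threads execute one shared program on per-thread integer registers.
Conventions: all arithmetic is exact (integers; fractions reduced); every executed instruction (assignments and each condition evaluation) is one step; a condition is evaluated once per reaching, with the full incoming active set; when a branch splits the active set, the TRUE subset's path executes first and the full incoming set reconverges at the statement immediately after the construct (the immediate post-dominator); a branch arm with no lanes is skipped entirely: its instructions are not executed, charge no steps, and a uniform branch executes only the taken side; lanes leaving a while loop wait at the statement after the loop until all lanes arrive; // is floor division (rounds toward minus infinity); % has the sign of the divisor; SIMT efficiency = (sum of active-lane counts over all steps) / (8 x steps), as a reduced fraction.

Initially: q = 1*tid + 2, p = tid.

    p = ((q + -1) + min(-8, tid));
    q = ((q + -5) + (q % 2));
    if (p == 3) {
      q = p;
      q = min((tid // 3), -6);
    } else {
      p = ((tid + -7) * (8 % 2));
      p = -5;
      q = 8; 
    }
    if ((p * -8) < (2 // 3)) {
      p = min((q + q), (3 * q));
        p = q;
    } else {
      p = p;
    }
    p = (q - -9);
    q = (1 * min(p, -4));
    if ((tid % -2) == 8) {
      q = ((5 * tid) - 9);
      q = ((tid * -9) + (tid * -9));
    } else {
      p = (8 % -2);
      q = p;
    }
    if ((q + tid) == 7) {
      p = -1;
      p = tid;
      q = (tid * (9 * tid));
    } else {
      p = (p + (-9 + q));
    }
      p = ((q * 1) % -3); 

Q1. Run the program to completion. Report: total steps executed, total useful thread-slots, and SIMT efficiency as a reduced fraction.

Answer: 19 steps, 130 useful, 65/76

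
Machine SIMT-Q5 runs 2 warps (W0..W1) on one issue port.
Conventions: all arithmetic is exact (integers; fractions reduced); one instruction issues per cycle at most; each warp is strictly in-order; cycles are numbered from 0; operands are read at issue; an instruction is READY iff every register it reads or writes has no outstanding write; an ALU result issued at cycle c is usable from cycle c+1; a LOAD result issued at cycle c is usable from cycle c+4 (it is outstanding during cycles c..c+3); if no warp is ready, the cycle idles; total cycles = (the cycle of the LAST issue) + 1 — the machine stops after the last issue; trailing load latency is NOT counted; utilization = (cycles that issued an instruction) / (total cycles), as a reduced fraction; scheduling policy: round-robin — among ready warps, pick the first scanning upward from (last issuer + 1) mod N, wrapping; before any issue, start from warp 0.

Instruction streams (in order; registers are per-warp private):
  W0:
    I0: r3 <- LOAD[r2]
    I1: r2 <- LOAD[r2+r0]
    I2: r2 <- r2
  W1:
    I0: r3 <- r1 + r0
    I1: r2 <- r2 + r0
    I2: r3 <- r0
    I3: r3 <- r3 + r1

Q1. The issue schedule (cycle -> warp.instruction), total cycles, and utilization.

cycle 0: W0.I0
cycle 1: W1.I0
cycle 2: W0.I1
cycle 3: W1.I1
cycle 4: W1.I2
cycle 5: W1.I3
cycle 6: W0.I2

Answer: 7 cycles, utilization 1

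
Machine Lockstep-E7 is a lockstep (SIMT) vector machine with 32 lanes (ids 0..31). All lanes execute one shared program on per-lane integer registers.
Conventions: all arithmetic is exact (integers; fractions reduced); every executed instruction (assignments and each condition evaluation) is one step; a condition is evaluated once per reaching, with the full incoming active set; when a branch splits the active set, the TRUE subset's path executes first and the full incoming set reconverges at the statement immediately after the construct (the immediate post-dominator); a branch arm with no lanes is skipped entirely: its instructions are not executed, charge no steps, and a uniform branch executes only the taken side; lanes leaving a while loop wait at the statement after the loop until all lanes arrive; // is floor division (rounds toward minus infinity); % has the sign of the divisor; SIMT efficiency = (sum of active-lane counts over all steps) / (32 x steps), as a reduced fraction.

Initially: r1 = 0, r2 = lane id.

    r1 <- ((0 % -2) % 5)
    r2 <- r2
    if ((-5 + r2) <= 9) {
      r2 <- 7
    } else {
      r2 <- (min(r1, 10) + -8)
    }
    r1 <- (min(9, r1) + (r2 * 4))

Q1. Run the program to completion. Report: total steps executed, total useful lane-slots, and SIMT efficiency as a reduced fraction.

Answer: 6 steps, 160 useful, 5/6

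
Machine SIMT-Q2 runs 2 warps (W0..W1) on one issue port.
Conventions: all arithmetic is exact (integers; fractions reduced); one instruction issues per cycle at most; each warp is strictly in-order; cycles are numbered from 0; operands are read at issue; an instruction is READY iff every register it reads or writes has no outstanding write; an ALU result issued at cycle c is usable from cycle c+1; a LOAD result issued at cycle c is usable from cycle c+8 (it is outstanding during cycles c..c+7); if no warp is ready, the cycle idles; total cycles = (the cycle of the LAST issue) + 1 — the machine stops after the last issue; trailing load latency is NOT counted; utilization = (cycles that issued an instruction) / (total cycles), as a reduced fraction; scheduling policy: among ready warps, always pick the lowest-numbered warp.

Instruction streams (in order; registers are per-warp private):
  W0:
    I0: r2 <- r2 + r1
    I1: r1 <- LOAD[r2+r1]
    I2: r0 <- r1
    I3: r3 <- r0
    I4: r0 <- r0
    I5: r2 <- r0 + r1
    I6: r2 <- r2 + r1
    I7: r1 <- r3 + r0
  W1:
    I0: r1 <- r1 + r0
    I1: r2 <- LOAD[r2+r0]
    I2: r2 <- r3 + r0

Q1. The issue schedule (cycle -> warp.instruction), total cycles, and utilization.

cycle 0: W0.I0
cycle 1: W0.I1
cycle 2: W1.I0
cycle 3: W1.I1
cycle 4: idle
cycle 5: idle
cycle 6: idle
cycle 7: idle
cycle 8: idle
cycle 9: W0.I2
cycle 10: W0.I3
cycle 11: W0.I4
cycle 12: W0.I5
cycle 13: W0.I6
cycle 14: W0.I7
cycle 15: W1.I2

Answer: 16 cycles, utilization 11/16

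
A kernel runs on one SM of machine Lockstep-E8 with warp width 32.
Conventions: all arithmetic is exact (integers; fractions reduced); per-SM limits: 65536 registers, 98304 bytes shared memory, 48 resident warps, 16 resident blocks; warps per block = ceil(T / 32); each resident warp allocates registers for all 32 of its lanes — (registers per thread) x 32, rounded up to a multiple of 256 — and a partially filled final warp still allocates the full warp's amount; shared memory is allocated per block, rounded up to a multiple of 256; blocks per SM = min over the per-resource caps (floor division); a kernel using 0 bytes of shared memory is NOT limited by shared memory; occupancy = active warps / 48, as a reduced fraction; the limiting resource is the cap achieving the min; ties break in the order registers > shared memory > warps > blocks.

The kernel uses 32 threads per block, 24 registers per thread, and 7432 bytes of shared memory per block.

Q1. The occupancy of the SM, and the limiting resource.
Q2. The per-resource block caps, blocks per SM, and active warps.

Answer: occupancy 1/4, limited by shared memory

registers: 85 blocks
shared memory: 12 blocks
warps: 48 blocks
blocks: 16 blocks

Answer: 12 blocks, 12 active warps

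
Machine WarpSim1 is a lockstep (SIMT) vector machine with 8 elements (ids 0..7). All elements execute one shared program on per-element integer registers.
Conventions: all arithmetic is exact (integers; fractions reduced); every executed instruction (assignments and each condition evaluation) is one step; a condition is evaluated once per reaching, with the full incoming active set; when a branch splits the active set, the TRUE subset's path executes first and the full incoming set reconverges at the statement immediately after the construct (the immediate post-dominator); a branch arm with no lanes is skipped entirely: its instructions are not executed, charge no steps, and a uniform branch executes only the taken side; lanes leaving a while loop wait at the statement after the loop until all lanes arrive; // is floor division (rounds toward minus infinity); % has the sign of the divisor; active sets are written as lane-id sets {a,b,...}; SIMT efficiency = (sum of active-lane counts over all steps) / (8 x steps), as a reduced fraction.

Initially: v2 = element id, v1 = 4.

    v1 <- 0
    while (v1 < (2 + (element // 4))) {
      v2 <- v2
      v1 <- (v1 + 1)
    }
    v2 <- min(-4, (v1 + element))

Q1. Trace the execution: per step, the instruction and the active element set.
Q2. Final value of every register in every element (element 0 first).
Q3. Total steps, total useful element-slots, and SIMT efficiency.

step 0: v1 <- 0                      {0,1,2,3,4,5,6,7}
step 1: eval (v1 < (2 + (element // 4))) {0,1,2,3,4,5,6,7}
step 2: v2 <- v2                     {0,1,2,3,4,5,6,7}
step 3: v1 <- (v1 + 1)               {0,1,2,3,4,5,6,7}
step 4: eval (v1 < (2 + (element // 4))) {0,1,2,3,4,5,6,7}
step 5: v2 <- v2                     {0,1,2,3,4,5,6,7}
step 6: v1 <- (v1 + 1)               {0,1,2,3,4,5,6,7}
step 7: eval (v1 < (2 + (element // 4))) {0,1,2,3,4,5,6,7}
step 8: v2 <- v2                     {4,5,6,7}
step 9: v1 <- (v1 + 1)               {4,5,6,7}
step 10: eval (v1 < (2 + (element // 4))) {4,5,6,7}
step 11: v2 <- min(-4, (v1 + element)) {0,1,2,3,4,5,6,7}

Answer: 12 steps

v2: -4,-4,-4,-4,-4,-4,-4,-4
v1: 2,2,2,2,3,3,3,3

steps = 12; useful = 84; efficiency = 84/96 = 7/8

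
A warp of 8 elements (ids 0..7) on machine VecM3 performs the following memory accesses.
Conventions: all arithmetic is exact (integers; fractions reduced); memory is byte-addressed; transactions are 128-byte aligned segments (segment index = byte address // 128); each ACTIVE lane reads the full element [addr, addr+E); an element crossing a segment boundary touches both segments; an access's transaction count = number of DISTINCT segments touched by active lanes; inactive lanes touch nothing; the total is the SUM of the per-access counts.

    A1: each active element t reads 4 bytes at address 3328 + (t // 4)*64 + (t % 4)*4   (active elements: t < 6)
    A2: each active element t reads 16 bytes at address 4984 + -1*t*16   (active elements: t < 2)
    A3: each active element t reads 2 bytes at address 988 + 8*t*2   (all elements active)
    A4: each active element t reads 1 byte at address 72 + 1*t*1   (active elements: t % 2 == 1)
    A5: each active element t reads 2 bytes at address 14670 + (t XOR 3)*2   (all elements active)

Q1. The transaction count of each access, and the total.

A1: 1 transaction
A2: 2 transactions
A3: 2 transactions
A4: 1 transaction
A5: 1 transaction

Answer: 1,2,2,1,1; total 7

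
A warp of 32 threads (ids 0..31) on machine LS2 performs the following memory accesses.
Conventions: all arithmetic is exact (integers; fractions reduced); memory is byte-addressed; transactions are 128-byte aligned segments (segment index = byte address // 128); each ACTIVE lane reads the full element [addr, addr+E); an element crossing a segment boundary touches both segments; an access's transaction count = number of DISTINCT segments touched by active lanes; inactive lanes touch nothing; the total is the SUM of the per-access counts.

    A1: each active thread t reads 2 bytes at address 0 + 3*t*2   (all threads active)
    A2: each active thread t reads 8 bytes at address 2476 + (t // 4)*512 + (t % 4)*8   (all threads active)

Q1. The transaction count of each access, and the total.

A1: 2 transactions
A2: 8 transactions

Answer: 2,8; total 10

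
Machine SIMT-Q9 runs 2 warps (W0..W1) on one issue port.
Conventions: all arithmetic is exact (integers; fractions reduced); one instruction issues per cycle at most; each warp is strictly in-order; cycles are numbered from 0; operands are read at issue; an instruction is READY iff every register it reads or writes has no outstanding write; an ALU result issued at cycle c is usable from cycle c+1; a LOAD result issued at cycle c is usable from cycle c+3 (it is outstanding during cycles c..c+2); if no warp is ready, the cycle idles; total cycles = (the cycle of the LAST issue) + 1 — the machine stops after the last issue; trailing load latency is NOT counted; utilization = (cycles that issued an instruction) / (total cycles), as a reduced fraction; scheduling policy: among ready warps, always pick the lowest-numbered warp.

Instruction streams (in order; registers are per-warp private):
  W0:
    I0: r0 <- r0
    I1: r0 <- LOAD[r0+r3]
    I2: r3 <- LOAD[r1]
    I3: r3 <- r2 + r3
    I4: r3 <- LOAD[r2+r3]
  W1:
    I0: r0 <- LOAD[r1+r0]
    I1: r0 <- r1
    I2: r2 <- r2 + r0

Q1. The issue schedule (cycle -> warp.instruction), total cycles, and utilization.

cycle 0: W0.I0
cycle 1: W0.I1
cycle 2: W0.I2
cycle 3: W1.I0
cycle 4: idle
cycle 5: W0.I3
cycle 6: W0.I4
cycle 7: W1.I1
cycle 8: W1.I2

Answer: 9 cycles, utilization 8/9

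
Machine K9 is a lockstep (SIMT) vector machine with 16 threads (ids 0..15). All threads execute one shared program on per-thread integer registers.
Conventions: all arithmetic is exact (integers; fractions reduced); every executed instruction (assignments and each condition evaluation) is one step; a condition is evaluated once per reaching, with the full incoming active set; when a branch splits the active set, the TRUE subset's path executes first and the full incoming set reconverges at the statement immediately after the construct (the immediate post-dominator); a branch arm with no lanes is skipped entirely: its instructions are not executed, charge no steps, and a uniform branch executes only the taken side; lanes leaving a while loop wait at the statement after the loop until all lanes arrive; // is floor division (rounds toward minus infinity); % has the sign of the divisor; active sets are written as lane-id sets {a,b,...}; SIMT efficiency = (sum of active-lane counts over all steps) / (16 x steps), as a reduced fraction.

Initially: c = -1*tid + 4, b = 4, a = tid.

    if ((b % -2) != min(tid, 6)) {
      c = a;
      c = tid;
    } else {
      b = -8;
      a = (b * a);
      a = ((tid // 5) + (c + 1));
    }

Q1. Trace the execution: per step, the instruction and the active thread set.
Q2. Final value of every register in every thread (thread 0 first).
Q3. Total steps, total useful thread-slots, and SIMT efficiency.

step 0: eval ((b % -2) != min(tid, 6)) {0,1,2,3,4,5,6,7,8,9,10,11,12,13,14,15}
step 1: c <- a                       {1,2,3,4,5,6,7,8,9,10,11,12,13,14,15}
step 2: c <- tid                     {1,2,3,4,5,6,7,8,9,10,11,12,13,14,15}
step 3: b <- -8                      {0}
step 4: a <- (b * a)                 {0}
step 5: a <- ((tid // 5) + (c + 1))  {0}

Answer: 6 steps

c: 4,1,2,3,4,5,6,7,8,9,10,11,12,13,14,15
b: -8,4,4,4,4,4,4,4,4,4,4,4,4,4,4,4
a: 5,1,2,3,4,5,6,7,8,9,10,11,12,13,14,15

steps = 6; useful = 49; efficiency = 49/96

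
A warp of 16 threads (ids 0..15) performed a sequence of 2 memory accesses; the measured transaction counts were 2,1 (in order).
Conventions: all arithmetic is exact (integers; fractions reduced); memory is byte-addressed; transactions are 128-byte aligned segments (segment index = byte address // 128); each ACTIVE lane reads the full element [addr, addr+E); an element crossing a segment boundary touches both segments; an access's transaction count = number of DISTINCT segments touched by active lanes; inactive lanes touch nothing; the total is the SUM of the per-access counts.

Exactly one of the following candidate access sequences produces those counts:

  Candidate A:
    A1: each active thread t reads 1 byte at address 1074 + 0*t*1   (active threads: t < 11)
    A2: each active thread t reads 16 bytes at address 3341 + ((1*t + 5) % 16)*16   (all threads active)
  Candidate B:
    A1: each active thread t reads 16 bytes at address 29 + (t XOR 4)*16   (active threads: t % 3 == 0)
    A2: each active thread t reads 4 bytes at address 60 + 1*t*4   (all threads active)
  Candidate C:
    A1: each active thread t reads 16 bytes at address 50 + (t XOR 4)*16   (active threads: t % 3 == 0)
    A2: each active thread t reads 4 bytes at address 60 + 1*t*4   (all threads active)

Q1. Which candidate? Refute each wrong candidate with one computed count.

A: A1 gives 1 transaction, not 2
C: A1 gives 3 transactions, not 2
B: all counts match (2,1)

Answer: B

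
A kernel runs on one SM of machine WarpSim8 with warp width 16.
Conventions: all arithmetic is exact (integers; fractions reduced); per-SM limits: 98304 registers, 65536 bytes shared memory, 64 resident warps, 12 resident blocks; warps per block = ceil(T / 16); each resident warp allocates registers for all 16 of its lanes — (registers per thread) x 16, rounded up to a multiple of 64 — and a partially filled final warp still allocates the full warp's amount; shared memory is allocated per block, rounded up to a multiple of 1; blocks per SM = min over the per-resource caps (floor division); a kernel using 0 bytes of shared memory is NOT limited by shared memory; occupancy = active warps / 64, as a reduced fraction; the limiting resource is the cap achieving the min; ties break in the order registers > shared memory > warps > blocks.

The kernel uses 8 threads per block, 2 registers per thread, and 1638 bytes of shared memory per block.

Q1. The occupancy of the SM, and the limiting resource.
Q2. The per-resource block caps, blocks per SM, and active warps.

Answer: occupancy 3/16, limited by blocks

registers: 1536 blocks
shared memory: 40 blocks
warps: 64 blocks
blocks: 12 blocks

Answer: 12 blocks, 12 active warps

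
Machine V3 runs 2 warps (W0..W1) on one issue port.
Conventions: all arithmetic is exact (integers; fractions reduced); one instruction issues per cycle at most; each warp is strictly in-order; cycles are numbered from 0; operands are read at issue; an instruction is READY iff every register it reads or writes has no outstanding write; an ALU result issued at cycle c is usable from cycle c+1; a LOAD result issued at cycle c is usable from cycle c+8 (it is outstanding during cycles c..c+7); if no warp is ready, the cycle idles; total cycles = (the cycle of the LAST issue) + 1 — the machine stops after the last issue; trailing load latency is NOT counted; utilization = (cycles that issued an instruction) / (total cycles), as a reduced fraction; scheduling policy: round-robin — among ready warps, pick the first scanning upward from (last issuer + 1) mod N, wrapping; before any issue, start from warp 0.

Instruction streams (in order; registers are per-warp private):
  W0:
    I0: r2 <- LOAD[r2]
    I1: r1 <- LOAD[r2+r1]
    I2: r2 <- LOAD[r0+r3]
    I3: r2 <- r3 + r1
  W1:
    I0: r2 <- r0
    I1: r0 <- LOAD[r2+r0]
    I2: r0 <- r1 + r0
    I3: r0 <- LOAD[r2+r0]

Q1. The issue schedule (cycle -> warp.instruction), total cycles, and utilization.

cycle 0: W0.I0
cycle 1: W1.I0
cycle 2: W1.I1
cycle 3: idle
cycle 4: idle
cycle 5: idle
cycle 6: idle
cycle 7: idle
cycle 8: W0.I1
cycle 9: W0.I2
cycle 10: W1.I2
cycle 11: W1.I3
cycle 12: idle
cycle 13: idle
cycle 14: idle
cycle 15: idle
cycle 16: idle
cycle 17: W0.I3

Answer: 18 cycles, utilization 4/9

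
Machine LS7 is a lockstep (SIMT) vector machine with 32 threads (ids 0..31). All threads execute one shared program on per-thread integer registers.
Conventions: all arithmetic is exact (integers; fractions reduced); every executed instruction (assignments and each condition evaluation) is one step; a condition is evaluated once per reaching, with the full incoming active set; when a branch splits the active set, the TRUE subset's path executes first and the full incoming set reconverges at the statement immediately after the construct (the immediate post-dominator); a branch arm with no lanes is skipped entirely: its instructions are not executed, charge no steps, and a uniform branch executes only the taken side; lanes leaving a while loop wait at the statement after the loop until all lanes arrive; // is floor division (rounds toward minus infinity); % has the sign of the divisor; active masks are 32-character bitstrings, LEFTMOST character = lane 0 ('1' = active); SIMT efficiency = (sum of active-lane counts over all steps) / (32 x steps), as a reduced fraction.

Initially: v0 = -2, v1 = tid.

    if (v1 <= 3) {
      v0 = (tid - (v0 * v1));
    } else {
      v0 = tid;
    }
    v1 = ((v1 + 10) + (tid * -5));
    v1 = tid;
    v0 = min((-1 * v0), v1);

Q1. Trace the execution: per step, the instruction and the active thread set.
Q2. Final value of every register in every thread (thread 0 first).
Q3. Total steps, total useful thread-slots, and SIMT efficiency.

step 0: eval (v1 <= 3)               11111111111111111111111111111111
step 1: v0 <- (tid - (v0 * v1))      11110000000000000000000000000000
step 2: v0 <- tid                    00001111111111111111111111111111
step 3: v1 <- ((v1 + 10) + (tid * -5)) 11111111111111111111111111111111
step 4: v1 <- tid                    11111111111111111111111111111111
step 5: v0 <- min((-1 * v0), v1)     11111111111111111111111111111111

Answer: 6 steps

v0: 0,-3,-6,-9,-4,-5,-6,-7,-8,-9,-10,-11,-12,-13,-14,-15,-16,-17,-18,-19,-20,-21,-22,-23,-24,-25,-26,-27,-28,-29,-30,-31
v1: 0,1,2,3,4,5,6,7,8,9,10,11,12,13,14,15,16,17,18,19,20,21,22,23,24,25,26,27,28,29,30,31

steps = 6; useful = 160; efficiency = 160/192 = 5/6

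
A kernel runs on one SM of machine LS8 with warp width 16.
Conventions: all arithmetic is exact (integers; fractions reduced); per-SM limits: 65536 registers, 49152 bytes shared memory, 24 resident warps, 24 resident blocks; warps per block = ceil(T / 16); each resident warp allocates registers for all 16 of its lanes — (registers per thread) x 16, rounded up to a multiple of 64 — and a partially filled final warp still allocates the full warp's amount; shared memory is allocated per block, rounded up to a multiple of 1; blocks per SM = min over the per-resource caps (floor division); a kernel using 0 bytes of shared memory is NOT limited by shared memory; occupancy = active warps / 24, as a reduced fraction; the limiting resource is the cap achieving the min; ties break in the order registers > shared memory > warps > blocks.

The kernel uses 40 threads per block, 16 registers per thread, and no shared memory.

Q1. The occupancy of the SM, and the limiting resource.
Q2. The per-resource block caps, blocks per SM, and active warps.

Answer: occupancy 1, limited by warps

registers: 85 blocks
shared memory: no limit (kernel uses none)
warps: 8 blocks
blocks: 24 blocks

Answer: 8 blocks, 24 active warps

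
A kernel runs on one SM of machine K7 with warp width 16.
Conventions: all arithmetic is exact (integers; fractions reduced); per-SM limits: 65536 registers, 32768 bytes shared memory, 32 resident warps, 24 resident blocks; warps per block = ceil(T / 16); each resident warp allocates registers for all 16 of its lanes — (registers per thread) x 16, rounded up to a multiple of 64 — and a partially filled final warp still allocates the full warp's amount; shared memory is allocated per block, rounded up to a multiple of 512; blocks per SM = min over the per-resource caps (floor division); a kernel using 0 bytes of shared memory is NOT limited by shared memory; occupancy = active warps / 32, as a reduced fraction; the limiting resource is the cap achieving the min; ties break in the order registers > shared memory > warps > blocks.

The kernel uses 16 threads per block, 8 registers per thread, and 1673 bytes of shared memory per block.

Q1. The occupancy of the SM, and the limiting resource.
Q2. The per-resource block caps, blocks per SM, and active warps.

Answer: occupancy 1/2, limited by shared memory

registers: 512 blocks
shared memory: 16 blocks
warps: 32 blocks
blocks: 24 blocks

Answer: 16 blocks, 16 active warps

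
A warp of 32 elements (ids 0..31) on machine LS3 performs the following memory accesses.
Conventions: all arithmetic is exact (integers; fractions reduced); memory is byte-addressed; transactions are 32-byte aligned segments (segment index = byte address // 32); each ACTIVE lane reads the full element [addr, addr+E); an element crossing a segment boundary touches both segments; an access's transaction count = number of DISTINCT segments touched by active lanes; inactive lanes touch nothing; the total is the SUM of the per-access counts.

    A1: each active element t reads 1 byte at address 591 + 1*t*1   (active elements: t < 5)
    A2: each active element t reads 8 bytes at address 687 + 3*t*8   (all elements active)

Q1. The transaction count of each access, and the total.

A1: 1 transaction
A2: 24 transactions

Answer: 1,24; total 25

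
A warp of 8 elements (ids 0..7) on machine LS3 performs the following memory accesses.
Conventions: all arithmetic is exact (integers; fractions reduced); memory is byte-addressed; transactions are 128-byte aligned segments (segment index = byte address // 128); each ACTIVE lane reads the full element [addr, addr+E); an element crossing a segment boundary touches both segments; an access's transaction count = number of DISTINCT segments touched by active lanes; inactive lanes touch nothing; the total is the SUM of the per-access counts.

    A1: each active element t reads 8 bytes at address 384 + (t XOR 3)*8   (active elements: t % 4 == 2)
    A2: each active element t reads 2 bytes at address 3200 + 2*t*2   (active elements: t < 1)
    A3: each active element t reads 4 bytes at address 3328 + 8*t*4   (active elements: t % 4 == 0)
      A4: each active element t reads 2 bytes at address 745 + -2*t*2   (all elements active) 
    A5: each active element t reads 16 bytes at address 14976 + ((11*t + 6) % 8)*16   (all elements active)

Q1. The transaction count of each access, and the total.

A1: 1 transaction
A2: 1 transaction
A3: 2 transactions
A4: 1 transaction
A5: 1 transaction

Answer: 1,1,2,1,1; total 6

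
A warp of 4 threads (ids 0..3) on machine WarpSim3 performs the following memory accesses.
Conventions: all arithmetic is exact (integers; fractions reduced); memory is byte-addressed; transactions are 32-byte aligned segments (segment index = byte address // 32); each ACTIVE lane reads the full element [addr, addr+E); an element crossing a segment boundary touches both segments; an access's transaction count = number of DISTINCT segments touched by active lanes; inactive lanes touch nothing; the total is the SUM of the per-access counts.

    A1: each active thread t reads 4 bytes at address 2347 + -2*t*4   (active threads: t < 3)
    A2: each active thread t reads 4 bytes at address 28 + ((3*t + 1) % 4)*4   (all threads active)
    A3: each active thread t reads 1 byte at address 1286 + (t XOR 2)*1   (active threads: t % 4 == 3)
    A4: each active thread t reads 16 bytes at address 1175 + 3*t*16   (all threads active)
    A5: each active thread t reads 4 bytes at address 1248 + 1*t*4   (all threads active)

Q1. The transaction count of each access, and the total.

A1: 2 transactions
A2: 2 transactions
A3: 1 transaction
A4: 6 transactions
A5: 1 transaction

Answer: 2,2,1,6,1; total 12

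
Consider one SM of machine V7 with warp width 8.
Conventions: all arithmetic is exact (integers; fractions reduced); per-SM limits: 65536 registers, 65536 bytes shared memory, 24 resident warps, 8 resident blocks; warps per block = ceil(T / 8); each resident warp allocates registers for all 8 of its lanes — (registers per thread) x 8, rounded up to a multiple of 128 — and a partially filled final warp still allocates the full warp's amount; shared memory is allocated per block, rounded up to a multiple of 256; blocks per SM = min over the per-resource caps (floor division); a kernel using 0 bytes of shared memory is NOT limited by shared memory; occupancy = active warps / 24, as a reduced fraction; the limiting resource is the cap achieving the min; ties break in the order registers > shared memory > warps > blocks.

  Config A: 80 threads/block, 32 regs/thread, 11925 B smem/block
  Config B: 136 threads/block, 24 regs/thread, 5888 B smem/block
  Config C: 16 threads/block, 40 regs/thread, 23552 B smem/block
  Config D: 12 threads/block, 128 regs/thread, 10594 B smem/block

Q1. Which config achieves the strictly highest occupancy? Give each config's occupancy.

occupancies: A 5/6, B 17/24, C 1/6, D 1/2

Answer: A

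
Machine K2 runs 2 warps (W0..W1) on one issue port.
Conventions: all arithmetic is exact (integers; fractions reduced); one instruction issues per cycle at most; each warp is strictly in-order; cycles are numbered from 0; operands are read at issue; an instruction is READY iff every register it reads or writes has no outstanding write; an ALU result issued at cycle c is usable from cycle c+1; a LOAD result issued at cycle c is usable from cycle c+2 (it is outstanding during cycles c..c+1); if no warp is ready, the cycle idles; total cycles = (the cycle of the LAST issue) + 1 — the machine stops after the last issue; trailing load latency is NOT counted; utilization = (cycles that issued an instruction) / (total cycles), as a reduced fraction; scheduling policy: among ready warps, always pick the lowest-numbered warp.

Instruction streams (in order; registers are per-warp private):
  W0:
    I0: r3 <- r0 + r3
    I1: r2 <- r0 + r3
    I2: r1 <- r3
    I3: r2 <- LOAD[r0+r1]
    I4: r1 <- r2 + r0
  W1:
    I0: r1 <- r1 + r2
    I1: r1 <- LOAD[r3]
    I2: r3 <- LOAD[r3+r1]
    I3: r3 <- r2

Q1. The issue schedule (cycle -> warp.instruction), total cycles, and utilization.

cycle 0: W0.I0
cycle 1: W0.I1
cycle 2: W0.I2
cycle 3: W0.I3
cycle 4: W1.I0
cycle 5: W0.I4
cycle 6: W1.I1
cycle 7: idle
cycle 8: W1.I2
cycle 9: idle
cycle 10: W1.I3

Answer: 11 cycles, utilization 9/11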